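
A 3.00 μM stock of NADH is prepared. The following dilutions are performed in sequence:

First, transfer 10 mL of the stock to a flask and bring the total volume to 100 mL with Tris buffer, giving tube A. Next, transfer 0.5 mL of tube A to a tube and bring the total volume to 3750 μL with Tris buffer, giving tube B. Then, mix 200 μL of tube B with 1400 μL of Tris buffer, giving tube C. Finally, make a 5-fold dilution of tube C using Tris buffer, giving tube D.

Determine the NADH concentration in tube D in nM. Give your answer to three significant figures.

Step 1: 10 mL brought to 100 mL → factor 100/10 = 10
Step 2: 0.5 mL brought to 3750 μL → factor 3.75/0.5 = 7.5
Step 3: 200 μL + 1400 μL = 1600 μL total → factor 1600/200 = 8
Step 4: 5-fold → factor 5
Overall dilution factor = 10 × 7.5 × 8 × 5 = 3000
Final = 3.00 μM / 3000 = 0.001000 μM = 1.00 nM

1.00 nM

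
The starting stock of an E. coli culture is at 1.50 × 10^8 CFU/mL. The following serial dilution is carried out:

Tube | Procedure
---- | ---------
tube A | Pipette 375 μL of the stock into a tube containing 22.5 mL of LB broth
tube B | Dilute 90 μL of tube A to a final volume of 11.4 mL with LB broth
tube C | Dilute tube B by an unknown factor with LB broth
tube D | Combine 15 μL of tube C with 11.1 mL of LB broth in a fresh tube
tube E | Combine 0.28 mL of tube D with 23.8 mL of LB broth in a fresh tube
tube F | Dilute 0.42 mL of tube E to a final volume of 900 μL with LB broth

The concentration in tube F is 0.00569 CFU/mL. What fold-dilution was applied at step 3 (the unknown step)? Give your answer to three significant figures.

Step 1: 375 μL + 22.5 mL = 22875 μL total → factor 22875/375 = 61
Step 2: 90 μL brought to 11.4 mL → factor 11400/90 = 126.67
Step 3: unknown factor x
Step 4: 15 μL + 11.1 mL = 11115 μL total → factor 11115/15 = 741
Step 5: 0.28 mL + 23.8 mL = 24.08 mL total → factor 24.08/0.28 = 86
Step 6: 0.42 mL brought to 900 μL → factor 0.9/0.42 = 2.1429
Product of known-step factors = 1.0551 × 10^9
Overall factor = 1.50 × 10^8 CFU/mL / (0.00569 CFU/mL) = 2.6362 × 10^10
x = 2.6362 × 10^10 / 1.0551 × 10^9 = 25.0

25.0-fold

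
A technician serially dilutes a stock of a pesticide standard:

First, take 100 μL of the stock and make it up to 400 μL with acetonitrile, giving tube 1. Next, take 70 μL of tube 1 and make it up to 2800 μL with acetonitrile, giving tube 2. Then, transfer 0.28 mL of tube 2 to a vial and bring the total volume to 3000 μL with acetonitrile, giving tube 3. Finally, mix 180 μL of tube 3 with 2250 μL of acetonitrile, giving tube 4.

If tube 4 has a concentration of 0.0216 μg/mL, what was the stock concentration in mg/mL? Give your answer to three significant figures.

Step 1: 100 μL brought to 400 μL → factor 400/100 = 4
Step 2: 70 μL brought to 2800 μL → factor 2800/70 = 40
Step 3: 0.28 mL brought to 3000 μL → factor 3/0.28 = 10.714
Step 4: 180 μL + 2250 μL = 2430 μL total → factor 2430/180 = 13.5
Overall dilution factor = 4 × 40 × 10.714 × 13.5 = 23143
Stock = 0.0216 μg/mL × 23143 = 499.9 μg/mL = 0.500 mg/mL

0.500 mg/mL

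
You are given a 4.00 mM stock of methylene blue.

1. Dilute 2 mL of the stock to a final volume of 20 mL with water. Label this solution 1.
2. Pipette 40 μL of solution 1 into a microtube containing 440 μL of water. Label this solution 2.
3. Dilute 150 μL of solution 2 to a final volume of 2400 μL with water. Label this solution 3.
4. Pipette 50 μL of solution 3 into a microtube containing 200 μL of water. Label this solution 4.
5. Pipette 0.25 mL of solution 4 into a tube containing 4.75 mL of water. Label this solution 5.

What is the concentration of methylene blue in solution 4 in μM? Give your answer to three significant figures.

0.417 μM

Step 1: 2 mL brought to 20 mL → factor 20/2 = 10
Step 2: 40 μL + 440 μL = 480 μL total → factor 480/40 = 12
Step 3: 150 μL brought to 2400 μL → factor 2400/150 = 16
Step 4: 50 μL + 200 μL = 250 μL total → factor 250/50 = 5
Dilution factor through solution 4 = 10 × 12 × 16 × 5 = 9600
[solution 4] = 4.00 mM / 9600 = 0.0004167 mM = 0.417 μM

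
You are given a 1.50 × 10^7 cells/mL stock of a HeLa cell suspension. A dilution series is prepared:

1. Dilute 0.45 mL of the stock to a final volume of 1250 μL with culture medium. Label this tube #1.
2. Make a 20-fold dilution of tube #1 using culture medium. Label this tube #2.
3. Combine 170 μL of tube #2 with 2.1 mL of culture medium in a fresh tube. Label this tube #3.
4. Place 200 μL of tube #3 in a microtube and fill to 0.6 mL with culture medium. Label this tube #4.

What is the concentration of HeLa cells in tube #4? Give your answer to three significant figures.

Step 1: 0.45 mL brought to 1250 μL → factor 1.25/0.45 = 2.7778
Step 2: 20-fold → factor 20
Step 3: 170 μL + 2.1 mL = 2270 μL total → factor 2270/170 = 13.353
Step 4: 200 μL brought to 0.6 mL → factor 600/200 = 3
Overall dilution factor = 2.7778 × 20 × 13.353 × 3 = 2225.5
Final = 1.50 × 10^7 cells/mL / 2225.5 = 6.74 × 10^3 cells/mL

6.74 × 10^3 cells/mL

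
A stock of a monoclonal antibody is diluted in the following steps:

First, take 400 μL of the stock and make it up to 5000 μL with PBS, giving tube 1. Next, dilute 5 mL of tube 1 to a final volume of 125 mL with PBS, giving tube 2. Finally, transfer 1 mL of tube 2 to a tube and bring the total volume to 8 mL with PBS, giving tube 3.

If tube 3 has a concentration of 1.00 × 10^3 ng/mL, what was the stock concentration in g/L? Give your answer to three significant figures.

Step 1: 400 μL brought to 5000 μL → factor 5000/400 = 12.5
Step 2: 5 mL brought to 125 mL → factor 125/5 = 25
Step 3: 1 mL brought to 8 mL → factor 8/1 = 8
Overall dilution factor = 12.5 × 25 × 8 = 2500
Stock = 1.00 × 10^3 ng/mL × 2500 = 2.500 × 10^6 ng/mL = 2.50 g/L

2.50 g/L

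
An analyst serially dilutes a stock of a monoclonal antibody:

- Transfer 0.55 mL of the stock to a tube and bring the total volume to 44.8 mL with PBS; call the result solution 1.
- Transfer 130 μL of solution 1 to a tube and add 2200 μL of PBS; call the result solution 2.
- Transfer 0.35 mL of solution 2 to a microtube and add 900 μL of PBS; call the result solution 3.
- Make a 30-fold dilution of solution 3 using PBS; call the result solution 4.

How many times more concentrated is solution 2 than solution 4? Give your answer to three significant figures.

107

Step 1: 0.55 mL brought to 44.8 mL → factor 44.8/0.55 = 81.455
Step 2: 130 μL + 2200 μL = 2330 μL total → factor 2330/130 = 17.923
Step 3: 0.35 mL + 900 μL = 1.25 mL total → factor 1.25/0.35 = 3.5714
Step 4: 30-fold → factor 30
Dilution factor to solution 2 = 1459.9; to solution 4 = 1.5642 × 10^5
[solution 2]/[solution 4] = (factor to solution 4)/(factor to solution 2) = 1.5642 × 10^5/1459.9 = 107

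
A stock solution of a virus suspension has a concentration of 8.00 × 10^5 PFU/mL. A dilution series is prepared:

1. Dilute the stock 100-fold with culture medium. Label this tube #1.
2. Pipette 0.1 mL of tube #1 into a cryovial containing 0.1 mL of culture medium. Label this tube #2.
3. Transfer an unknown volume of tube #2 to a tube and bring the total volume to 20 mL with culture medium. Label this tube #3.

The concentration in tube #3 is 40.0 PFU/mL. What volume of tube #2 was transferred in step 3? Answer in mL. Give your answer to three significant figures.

0.200 mL

Step 1: 100-fold → factor 100
Step 2: 0.1 mL + 0.1 mL = 0.2 mL total → factor 0.2/0.1 = 2
Step 3: v brought to 20 mL → factor = 20 mL/v
Product of known-step factors = 200
Overall factor = 8.00 × 10^5 PFU/mL / (40.0 PFU/mL) = 20000
Step-3 factor = 20000 / 200 = 100
v = 20 mL / 100 = 0.200 mL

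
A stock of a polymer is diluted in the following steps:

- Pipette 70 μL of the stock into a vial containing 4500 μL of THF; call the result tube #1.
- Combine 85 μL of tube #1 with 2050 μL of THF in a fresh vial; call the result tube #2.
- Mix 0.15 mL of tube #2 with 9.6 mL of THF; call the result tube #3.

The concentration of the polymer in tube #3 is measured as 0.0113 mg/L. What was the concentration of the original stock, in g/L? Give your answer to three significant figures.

Step 1: 70 μL + 4500 μL = 4570 μL total → factor 4570/70 = 65.286
Step 2: 85 μL + 2050 μL = 2135 μL total → factor 2135/85 = 25.118
Step 3: 0.15 mL + 9.6 mL = 9.75 mL total → factor 9.75/0.15 = 65
Overall dilution factor = 65.286 × 25.118 × 65 = 1.0659 × 10^5
Stock = 0.0113 mg/L × 1.0659 × 10^5 = 1204 mg/L = 1.20 g/L

1.20 g/L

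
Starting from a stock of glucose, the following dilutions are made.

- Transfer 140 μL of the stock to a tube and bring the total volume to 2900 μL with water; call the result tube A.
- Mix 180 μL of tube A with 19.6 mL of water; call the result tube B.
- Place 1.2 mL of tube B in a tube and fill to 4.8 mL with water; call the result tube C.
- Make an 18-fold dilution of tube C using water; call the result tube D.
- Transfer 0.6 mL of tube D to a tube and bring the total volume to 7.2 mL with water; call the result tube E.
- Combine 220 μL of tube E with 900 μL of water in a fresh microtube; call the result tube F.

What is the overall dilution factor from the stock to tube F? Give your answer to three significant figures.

Step 1: 140 μL brought to 2900 μL → factor 2900/140 = 20.714
Step 2: 180 μL + 19.6 mL = 19780 μL total → factor 19780/180 = 109.89
Step 3: 1.2 mL brought to 4.8 mL → factor 4.8/1.2 = 4
Step 4: 18-fold → factor 18
Step 5: 0.6 mL brought to 7.2 mL → factor 7.2/0.6 = 12
Step 6: 220 μL + 900 μL = 1120 μL total → factor 1120/220 = 5.0909
Overall dilution factor = 20.714 × 109.89 × 4 × 18 × 12 × 5.0909 = 1.0012 × 10^7

1.00 × 10^7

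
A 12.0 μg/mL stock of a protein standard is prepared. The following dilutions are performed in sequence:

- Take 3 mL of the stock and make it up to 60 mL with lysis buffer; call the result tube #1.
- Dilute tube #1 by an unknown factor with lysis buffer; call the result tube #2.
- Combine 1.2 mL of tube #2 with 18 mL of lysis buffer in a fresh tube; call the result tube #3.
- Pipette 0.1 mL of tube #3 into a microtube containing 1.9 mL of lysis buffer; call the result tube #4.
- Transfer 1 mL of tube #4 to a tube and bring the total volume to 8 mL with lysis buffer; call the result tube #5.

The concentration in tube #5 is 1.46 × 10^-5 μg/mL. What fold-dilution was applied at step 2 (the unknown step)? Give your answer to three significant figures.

16.1-fold

Step 1: 3 mL brought to 60 mL → factor 60/3 = 20
Step 2: unknown factor x
Step 3: 1.2 mL + 18 mL = 19.2 mL total → factor 19.2/1.2 = 16
Step 4: 0.1 mL + 1.9 mL = 2 mL total → factor 2/0.1 = 20
Step 5: 1 mL brought to 8 mL → factor 8/1 = 8
Product of known-step factors = 51200
Overall factor = 12.0 μg/mL / (1.46 × 10^-5 μg/mL) = 8.2192 × 10^5
x = 8.2192 × 10^5 / 51200 = 16.1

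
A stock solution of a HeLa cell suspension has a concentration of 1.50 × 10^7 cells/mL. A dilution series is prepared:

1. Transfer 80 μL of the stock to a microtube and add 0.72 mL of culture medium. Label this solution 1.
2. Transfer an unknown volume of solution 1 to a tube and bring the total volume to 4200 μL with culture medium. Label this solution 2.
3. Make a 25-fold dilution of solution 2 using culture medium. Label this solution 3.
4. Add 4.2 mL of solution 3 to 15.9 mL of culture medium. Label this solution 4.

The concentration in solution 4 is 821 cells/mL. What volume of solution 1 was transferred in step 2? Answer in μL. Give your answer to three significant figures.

275 μL

Step 1: 80 μL + 0.72 mL = 800 μL total → factor 800/80 = 10
Step 2: v brought to 4200 μL → factor = 4200 μL/v
Step 3: 25-fold → factor 25
Step 4: 4.2 mL + 15.9 mL = 20.1 mL total → factor 20.1/4.2 = 4.7857
Product of known-step factors = 1196.4
Overall factor = 1.50 × 10^7 cells/mL / (821 cells/mL) = 18270
Step-2 factor = 18270 / 1196.4 = 15.271
v = 4200 μL / 15.271 = 275 μL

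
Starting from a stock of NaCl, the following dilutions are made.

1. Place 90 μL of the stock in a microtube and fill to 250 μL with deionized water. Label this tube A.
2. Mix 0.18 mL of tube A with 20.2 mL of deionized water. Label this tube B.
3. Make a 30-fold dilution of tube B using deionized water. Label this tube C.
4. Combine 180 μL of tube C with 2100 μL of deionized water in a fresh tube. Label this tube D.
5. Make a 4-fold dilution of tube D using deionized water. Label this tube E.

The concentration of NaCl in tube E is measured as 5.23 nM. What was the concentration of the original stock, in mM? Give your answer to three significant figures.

Step 1: 90 μL brought to 250 μL → factor 250/90 = 2.7778
Step 2: 0.18 mL + 20.2 mL = 20.38 mL total → factor 20.38/0.18 = 113.22
Step 3: 30-fold → factor 30
Step 4: 180 μL + 2100 μL = 2280 μL total → factor 2280/180 = 12.667
Step 5: 4-fold → factor 4
Overall dilution factor = 2.7778 × 113.22 × 30 × 12.667 × 4 = 4.7805 × 10^5
Stock = 5.23 nM × 4.7805 × 10^5 = 2.500 × 10^6 nM = 2.50 mM

2.50 mM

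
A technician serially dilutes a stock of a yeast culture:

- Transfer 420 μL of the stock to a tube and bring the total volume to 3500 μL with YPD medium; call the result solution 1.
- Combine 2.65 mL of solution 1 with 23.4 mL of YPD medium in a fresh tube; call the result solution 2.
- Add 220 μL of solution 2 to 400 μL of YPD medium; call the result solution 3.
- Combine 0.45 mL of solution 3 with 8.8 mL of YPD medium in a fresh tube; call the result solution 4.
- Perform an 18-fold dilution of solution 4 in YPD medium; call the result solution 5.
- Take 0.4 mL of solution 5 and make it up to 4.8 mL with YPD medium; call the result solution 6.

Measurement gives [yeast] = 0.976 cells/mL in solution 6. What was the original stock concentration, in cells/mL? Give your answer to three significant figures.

Step 1: 420 μL brought to 3500 μL → factor 3500/420 = 8.3333
Step 2: 2.65 mL + 23.4 mL = 26.05 mL total → factor 26.05/2.65 = 9.8302
Step 3: 220 μL + 400 μL = 620 μL total → factor 620/220 = 2.8182
Step 4: 0.45 mL + 8.8 mL = 9.25 mL total → factor 9.25/0.45 = 20.556
Step 5: 18-fold → factor 18
Step 6: 0.4 mL brought to 4.8 mL → factor 4.8/0.4 = 12
Overall dilution factor = 8.3333 × 9.8302 × 2.8182 × 20.556 × 18 × 12 = 1.025 × 10^6
Stock = 0.976 cells/mL × 1.025 × 10^6 = 1.00 × 10^6 cells/mL

1.00 × 10^6 cells/mL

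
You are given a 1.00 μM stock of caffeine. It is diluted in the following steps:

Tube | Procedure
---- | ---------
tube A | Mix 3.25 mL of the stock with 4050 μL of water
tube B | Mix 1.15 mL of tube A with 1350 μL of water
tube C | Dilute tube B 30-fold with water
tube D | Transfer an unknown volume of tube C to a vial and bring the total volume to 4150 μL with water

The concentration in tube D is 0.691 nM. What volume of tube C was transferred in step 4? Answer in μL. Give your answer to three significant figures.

Step 1: 3.25 mL + 4050 μL = 7.3 mL total → factor 7.3/3.25 = 2.2462
Step 2: 1.15 mL + 1350 μL = 2.5 mL total → factor 2.5/1.15 = 2.1739
Step 3: 30-fold → factor 30
Step 4: v brought to 4150 μL → factor = 4150 μL/v
Product of known-step factors = 146.49
Overall factor = 1.00 μM / (0.691 nM) = 1447.2
Step-4 factor = 1447.2 / 146.49 = 9.8791
v = 4150 μL / 9.8791 = 420 μL

420 μL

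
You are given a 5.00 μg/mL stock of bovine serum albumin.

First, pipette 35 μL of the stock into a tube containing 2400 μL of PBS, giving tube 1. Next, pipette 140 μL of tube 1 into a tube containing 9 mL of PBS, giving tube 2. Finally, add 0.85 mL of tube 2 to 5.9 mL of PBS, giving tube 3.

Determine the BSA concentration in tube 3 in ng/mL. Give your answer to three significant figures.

0.139 ng/mL

Step 1: 35 μL + 2400 μL = 2435 μL total → factor 2435/35 = 69.571
Step 2: 140 μL + 9 mL = 9140 μL total → factor 9140/140 = 65.286
Step 3: 0.85 mL + 5.9 mL = 6.75 mL total → factor 6.75/0.85 = 7.9412
Overall dilution factor = 69.571 × 65.286 × 7.9412 = 36069
Final = 5.00 μg/mL / 36069 = 0.0001386 μg/mL = 0.139 ng/mL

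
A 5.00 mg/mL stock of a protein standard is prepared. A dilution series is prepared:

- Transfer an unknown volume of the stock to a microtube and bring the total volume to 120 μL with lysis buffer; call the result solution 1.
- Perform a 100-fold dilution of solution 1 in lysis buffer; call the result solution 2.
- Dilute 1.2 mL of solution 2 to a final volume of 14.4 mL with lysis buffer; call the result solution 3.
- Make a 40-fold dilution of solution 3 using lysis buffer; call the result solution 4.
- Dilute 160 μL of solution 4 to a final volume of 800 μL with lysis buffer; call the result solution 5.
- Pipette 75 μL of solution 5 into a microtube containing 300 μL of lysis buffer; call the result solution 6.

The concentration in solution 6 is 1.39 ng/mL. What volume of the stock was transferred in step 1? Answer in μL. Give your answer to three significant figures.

40.0 μL

Step 1: v brought to 120 μL → factor = 120 μL/v
Step 2: 100-fold → factor 100
Step 3: 1.2 mL brought to 14.4 mL → factor 14.4/1.2 = 12
Step 4: 40-fold → factor 40
Step 5: 160 μL brought to 800 μL → factor 800/160 = 5
Step 6: 75 μL + 300 μL = 375 μL total → factor 375/75 = 5
Product of known-step factors = 1.2 × 10^6
Overall factor = 5.00 mg/mL / (1.39 ng/mL) = 3.5971 × 10^6
Step-1 factor = 3.5971 × 10^6 / 1.2 × 10^6 = 2.9976
v = 120 μL / 2.9976 = 40.0 μL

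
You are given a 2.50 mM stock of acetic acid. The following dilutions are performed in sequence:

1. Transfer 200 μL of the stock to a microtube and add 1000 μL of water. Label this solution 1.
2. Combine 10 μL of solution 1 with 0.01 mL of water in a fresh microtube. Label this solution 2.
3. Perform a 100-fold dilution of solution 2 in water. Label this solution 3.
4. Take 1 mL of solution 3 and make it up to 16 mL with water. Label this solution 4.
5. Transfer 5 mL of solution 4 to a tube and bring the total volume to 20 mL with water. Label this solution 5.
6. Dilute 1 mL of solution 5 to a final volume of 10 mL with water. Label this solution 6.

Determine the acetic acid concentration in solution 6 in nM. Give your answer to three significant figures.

Step 1: 200 μL + 1000 μL = 1200 μL total → factor 1200/200 = 6
Step 2: 10 μL + 0.01 mL = 20 μL total → factor 20/10 = 2
Step 3: 100-fold → factor 100
Step 4: 1 mL brought to 16 mL → factor 16/1 = 16
Step 5: 5 mL brought to 20 mL → factor 20/5 = 4
Step 6: 1 mL brought to 10 mL → factor 10/1 = 10
Overall dilution factor = 6 × 2 × 100 × 16 × 4 × 10 = 7.68 × 10^5
Final = 2.50 mM / 7.68 × 10^5 = 3.255 × 10^-6 mM = 3.26 nM

3.26 nM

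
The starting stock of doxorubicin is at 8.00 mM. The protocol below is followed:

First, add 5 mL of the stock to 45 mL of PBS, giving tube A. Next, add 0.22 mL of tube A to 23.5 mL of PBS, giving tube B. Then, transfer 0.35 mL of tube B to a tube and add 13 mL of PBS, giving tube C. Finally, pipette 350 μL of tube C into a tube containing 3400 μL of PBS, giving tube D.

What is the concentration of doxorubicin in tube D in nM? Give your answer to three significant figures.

18.2 nM

Step 1: 5 mL + 45 mL = 50 mL total → factor 50/5 = 10
Step 2: 0.22 mL + 23.5 mL = 23.72 mL total → factor 23.72/0.22 = 107.82
Step 3: 0.35 mL + 13 mL = 13.35 mL total → factor 13.35/0.35 = 38.143
Step 4: 350 μL + 3400 μL = 3750 μL total → factor 3750/350 = 10.714
Overall dilution factor = 10 × 107.82 × 38.143 × 10.714 = 4.4062 × 10^5
Final = 8.00 mM / 4.4062 × 10^5 = 1.816 × 10^-5 mM = 18.2 nM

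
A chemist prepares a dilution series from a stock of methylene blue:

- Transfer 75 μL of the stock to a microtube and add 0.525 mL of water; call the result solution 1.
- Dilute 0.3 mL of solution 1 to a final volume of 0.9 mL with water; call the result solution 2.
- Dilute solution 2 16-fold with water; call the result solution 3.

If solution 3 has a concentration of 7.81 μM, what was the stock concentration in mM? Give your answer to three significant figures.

Step 1: 75 μL + 0.525 mL = 600 μL total → factor 600/75 = 8
Step 2: 0.3 mL brought to 0.9 mL → factor 0.9/0.3 = 3
Step 3: 16-fold → factor 16
Overall dilution factor = 8 × 3 × 16 = 384
Stock = 7.81 μM × 384 = 2999 μM = 3.00 mM

3.00 mM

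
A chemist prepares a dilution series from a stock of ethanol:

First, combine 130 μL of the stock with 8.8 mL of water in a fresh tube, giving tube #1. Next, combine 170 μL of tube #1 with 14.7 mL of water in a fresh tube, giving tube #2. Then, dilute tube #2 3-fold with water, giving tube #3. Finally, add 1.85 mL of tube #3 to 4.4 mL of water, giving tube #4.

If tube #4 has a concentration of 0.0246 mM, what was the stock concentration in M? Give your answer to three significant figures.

Step 1: 130 μL + 8.8 mL = 8930 μL total → factor 8930/130 = 68.692
Step 2: 170 μL + 14.7 mL = 14870 μL total → factor 14870/170 = 87.471
Step 3: 3-fold → factor 3
Step 4: 1.85 mL + 4.4 mL = 6.25 mL total → factor 6.25/1.85 = 3.3784
Overall dilution factor = 68.692 × 87.471 × 3 × 3.3784 = 60898
Stock = 0.0246 mM × 60898 = 1498 mM = 1.50 M

1.50 M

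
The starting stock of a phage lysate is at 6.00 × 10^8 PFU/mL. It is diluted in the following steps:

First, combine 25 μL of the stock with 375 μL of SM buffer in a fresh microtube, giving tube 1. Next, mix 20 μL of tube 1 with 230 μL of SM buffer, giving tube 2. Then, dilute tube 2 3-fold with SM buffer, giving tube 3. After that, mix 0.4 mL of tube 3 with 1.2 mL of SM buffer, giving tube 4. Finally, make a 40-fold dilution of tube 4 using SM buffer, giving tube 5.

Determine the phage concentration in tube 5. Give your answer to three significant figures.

Step 1: 25 μL + 375 μL = 400 μL total → factor 400/25 = 16
Step 2: 20 μL + 230 μL = 250 μL total → factor 250/20 = 12.5
Step 3: 3-fold → factor 3
Step 4: 0.4 mL + 1.2 mL = 1.6 mL total → factor 1.6/0.4 = 4
Step 5: 40-fold → factor 40
Overall dilution factor = 16 × 12.5 × 3 × 4 × 40 = 96000
Final = 6.00 × 10^8 PFU/mL / 96000 = 6.25 × 10^3 PFU/mL

6.25 × 10^3 PFU/mL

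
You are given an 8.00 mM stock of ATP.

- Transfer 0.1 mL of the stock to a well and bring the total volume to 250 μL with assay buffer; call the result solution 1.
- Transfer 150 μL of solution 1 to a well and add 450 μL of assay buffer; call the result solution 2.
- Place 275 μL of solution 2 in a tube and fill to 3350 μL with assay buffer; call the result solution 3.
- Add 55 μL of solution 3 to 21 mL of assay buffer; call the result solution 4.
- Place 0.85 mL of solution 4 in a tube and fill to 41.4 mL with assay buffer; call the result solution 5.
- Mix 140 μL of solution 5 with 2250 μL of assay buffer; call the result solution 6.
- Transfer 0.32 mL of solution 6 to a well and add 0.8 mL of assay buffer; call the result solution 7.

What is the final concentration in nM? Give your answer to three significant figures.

0.0589 nM

Step 1: 0.1 mL brought to 250 μL → factor 0.25/0.1 = 2.5
Step 2: 150 μL + 450 μL = 600 μL total → factor 600/150 = 4
Step 3: 275 μL brought to 3350 μL → factor 3350/275 = 12.182
Step 4: 55 μL + 21 mL = 21055 μL total → factor 21055/55 = 382.82
Step 5: 0.85 mL brought to 41.4 mL → factor 41.4/0.85 = 48.706
Step 6: 140 μL + 2250 μL = 2390 μL total → factor 2390/140 = 17.071
Step 7: 0.32 mL + 0.8 mL = 1.12 mL total → factor 1.12/0.32 = 3.5
Overall dilution factor = 2.5 × 4 × 12.182 × 382.82 × 48.706 × 17.071 × 3.5 = 1.3571 × 10^8
Final = 8.00 mM / 1.3571 × 10^8 = 5.895 × 10^-8 mM = 0.0589 nM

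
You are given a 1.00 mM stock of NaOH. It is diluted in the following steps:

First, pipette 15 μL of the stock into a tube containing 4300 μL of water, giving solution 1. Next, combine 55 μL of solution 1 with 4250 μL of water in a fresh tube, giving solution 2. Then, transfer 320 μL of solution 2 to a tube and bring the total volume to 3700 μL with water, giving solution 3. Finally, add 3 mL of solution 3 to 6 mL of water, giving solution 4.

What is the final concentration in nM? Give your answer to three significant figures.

Step 1: 15 μL + 4300 μL = 4315 μL total → factor 4315/15 = 287.67
Step 2: 55 μL + 4250 μL = 4305 μL total → factor 4305/55 = 78.273
Step 3: 320 μL brought to 3700 μL → factor 3700/320 = 11.562
Step 4: 3 mL + 6 mL = 9 mL total → factor 9/3 = 3
Overall dilution factor = 287.67 × 78.273 × 11.562 × 3 = 7.8104 × 10^5
Final = 1.00 mM / 7.8104 × 10^5 = 1.280 × 10^-6 mM = 1.28 nM

1.28 nM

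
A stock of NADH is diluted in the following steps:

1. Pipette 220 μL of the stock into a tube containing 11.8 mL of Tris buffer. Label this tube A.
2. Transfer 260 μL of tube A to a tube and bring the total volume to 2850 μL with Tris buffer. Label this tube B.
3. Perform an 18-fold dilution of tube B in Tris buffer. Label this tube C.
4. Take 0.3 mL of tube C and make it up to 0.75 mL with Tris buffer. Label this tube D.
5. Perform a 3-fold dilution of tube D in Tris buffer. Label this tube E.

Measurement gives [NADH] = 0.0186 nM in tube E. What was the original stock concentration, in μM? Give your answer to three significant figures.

1.50 μM

Step 1: 220 μL + 11.8 mL = 12020 μL total → factor 12020/220 = 54.636
Step 2: 260 μL brought to 2850 μL → factor 2850/260 = 10.962
Step 3: 18-fold → factor 18
Step 4: 0.3 mL brought to 0.75 mL → factor 0.75/0.3 = 2.5
Step 5: 3-fold → factor 3
Overall dilution factor = 54.636 × 10.962 × 18 × 2.5 × 3 = 80851
Stock = 0.0186 nM × 80851 = 1504 nM = 1.50 μM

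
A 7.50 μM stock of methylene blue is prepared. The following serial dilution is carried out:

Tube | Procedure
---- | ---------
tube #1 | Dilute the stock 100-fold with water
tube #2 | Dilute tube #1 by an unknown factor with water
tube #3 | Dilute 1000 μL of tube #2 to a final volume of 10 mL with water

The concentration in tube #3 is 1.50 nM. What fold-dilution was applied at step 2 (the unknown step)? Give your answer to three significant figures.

5.00-fold

Step 1: 100-fold → factor 100
Step 2: unknown factor x
Step 3: 1000 μL brought to 10 mL → factor 10000/1000 = 10
Product of known-step factors = 1000
Overall factor = 7.50 μM / (1.50 nM) = 5000
x = 5000 / 1000 = 5.00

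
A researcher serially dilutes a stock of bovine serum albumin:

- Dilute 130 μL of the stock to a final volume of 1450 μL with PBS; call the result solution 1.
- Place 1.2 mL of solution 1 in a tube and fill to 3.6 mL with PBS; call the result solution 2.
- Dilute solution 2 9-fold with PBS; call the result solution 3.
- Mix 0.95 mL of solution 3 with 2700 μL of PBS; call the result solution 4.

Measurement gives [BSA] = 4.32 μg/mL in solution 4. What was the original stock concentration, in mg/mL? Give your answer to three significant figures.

Step 1: 130 μL brought to 1450 μL → factor 1450/130 = 11.154
Step 2: 1.2 mL brought to 3.6 mL → factor 3.6/1.2 = 3
Step 3: 9-fold → factor 9
Step 4: 0.95 mL + 2700 μL = 3.65 mL total → factor 3.65/0.95 = 3.8421
Overall dilution factor = 11.154 × 3 × 9 × 3.8421 = 1157.1
Stock = 4.32 μg/mL × 1157.1 = 4999 μg/mL = 5.00 mg/mL

5.00 mg/mL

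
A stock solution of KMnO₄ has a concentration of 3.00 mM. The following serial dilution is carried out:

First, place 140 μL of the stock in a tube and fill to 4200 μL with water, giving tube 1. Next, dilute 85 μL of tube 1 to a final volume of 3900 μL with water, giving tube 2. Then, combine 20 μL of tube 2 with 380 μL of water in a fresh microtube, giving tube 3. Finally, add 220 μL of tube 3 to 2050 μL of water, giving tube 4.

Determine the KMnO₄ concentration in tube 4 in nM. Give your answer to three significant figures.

Step 1: 140 μL brought to 4200 μL → factor 4200/140 = 30
Step 2: 85 μL brought to 3900 μL → factor 3900/85 = 45.882
Step 3: 20 μL + 380 μL = 400 μL total → factor 400/20 = 20
Step 4: 220 μL + 2050 μL = 2270 μL total → factor 2270/220 = 10.318
Overall dilution factor = 30 × 45.882 × 20 × 10.318 = 2.8405 × 10^5
Final = 3.00 mM / 2.8405 × 10^5 = 1.056 × 10^-5 mM = 10.6 nM

10.6 nM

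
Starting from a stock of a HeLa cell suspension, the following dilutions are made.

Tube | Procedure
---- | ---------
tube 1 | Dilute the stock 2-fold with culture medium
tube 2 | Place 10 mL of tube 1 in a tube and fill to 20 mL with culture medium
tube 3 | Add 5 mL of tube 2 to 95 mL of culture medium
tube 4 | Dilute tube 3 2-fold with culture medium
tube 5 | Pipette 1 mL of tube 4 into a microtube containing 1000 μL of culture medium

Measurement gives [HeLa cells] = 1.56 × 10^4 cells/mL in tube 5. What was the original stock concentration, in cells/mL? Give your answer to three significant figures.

4.99 × 10^6 cells/mL

Step 1: 2-fold → factor 2
Step 2: 10 mL brought to 20 mL → factor 20/10 = 2
Step 3: 5 mL + 95 mL = 100 mL total → factor 100/5 = 20
Step 4: 2-fold → factor 2
Step 5: 1 mL + 1000 μL = 2 mL total → factor 2/1 = 2
Overall dilution factor = 2 × 2 × 20 × 2 × 2 = 320
Stock = 1.56 × 10^4 cells/mL × 320 = 4.99 × 10^6 cells/mL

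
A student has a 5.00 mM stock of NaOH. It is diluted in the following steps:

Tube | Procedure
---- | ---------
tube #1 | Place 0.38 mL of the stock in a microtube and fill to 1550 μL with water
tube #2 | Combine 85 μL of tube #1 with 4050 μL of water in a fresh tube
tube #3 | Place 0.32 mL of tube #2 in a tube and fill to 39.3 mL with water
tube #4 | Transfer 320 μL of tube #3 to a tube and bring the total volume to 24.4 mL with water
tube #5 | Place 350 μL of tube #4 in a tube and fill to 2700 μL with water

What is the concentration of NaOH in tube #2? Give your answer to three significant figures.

0.0252 mM

Step 1: 0.38 mL brought to 1550 μL → factor 1.55/0.38 = 4.0789
Step 2: 85 μL + 4050 μL = 4135 μL total → factor 4135/85 = 48.647
Dilution factor through tube #2 = 4.0789 × 48.647 = 198.43
[tube #2] = 5.00 mM / 198.43 = 0.0252 mM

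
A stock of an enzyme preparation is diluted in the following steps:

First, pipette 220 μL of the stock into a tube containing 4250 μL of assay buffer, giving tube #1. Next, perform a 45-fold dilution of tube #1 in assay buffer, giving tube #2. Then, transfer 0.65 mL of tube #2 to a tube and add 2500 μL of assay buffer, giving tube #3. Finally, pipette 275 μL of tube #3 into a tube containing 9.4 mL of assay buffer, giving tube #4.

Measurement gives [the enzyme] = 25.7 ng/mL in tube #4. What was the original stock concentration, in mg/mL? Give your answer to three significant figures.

4.01 mg/mL

Step 1: 220 μL + 4250 μL = 4470 μL total → factor 4470/220 = 20.318
Step 2: 45-fold → factor 45
Step 3: 0.65 mL + 2500 μL = 3.15 mL total → factor 3.15/0.65 = 4.8462
Step 4: 275 μL + 9.4 mL = 9675 μL total → factor 9675/275 = 35.182
Overall dilution factor = 20.318 × 45 × 4.8462 × 35.182 = 1.5589 × 10^5
Stock = 25.7 ng/mL × 1.5589 × 10^5 = 4.006 × 10^6 ng/mL = 4.01 mg/mL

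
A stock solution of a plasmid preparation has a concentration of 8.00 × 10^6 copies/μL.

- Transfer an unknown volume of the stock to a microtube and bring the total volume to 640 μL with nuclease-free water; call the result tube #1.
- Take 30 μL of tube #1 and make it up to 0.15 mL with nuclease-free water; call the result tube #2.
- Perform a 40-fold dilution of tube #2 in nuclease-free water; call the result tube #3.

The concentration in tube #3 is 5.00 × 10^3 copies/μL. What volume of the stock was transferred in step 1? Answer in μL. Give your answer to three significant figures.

80.0 μL

Step 1: v brought to 640 μL → factor = 640 μL/v
Step 2: 30 μL brought to 0.15 mL → factor 150/30 = 5
Step 3: 40-fold → factor 40
Product of known-step factors = 200
Overall factor = 8.00 × 10^6 copies/μL / (5.00 × 10^3 copies/μL) = 1600
Step-1 factor = 1600 / 200 = 8
v = 640 μL / 8 = 80.0 μL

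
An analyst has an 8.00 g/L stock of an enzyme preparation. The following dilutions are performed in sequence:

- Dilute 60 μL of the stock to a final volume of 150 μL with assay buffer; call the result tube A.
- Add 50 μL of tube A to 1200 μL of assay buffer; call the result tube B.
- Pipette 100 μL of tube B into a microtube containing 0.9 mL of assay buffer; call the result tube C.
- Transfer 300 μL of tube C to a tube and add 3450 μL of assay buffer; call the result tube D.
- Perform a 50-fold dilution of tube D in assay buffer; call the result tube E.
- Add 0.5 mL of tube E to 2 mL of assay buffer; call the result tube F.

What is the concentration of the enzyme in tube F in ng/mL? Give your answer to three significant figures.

4.10 ng/mL

Step 1: 60 μL brought to 150 μL → factor 150/60 = 2.5
Step 2: 50 μL + 1200 μL = 1250 μL total → factor 1250/50 = 25
Step 3: 100 μL + 0.9 mL = 1000 μL total → factor 1000/100 = 10
Step 4: 300 μL + 3450 μL = 3750 μL total → factor 3750/300 = 12.5
Step 5: 50-fold → factor 50
Step 6: 0.5 mL + 2 mL = 2.5 mL total → factor 2.5/0.5 = 5
Overall dilution factor = 2.5 × 25 × 10 × 12.5 × 50 × 5 = 1.9531 × 10^6
Final = 8.00 g/L / 1.9531 × 10^6 = 4.096 × 10^-6 g/L = 4.10 ng/mL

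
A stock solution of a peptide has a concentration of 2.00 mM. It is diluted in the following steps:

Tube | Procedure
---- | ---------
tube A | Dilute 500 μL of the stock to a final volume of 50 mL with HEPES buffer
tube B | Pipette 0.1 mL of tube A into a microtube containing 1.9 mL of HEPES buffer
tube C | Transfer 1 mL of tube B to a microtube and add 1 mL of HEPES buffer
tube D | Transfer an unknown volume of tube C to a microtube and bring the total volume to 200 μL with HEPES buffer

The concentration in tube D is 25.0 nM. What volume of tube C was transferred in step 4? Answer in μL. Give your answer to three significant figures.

10.0 μL

Step 1: 500 μL brought to 50 mL → factor 50000/500 = 100
Step 2: 0.1 mL + 1.9 mL = 2 mL total → factor 2/0.1 = 20
Step 3: 1 mL + 1 mL = 2 mL total → factor 2/1 = 2
Step 4: v brought to 200 μL → factor = 200 μL/v
Product of known-step factors = 4000
Overall factor = 2.00 mM / (25.0 nM) = 80000
Step-4 factor = 80000 / 4000 = 20
v = 200 μL / 20 = 10.0 μL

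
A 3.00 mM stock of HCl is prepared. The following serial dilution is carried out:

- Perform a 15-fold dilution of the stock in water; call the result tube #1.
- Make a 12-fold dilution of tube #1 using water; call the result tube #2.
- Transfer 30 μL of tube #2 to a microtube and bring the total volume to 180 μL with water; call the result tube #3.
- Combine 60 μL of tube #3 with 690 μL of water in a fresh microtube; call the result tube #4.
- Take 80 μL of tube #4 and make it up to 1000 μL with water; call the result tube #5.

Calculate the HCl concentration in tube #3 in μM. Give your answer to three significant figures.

Step 1: 15-fold → factor 15
Step 2: 12-fold → factor 12
Step 3: 30 μL brought to 180 μL → factor 180/30 = 6
Dilution factor through tube #3 = 15 × 12 × 6 = 1080
[tube #3] = 3.00 mM / 1080 = 0.002778 mM = 2.78 μM

2.78 μM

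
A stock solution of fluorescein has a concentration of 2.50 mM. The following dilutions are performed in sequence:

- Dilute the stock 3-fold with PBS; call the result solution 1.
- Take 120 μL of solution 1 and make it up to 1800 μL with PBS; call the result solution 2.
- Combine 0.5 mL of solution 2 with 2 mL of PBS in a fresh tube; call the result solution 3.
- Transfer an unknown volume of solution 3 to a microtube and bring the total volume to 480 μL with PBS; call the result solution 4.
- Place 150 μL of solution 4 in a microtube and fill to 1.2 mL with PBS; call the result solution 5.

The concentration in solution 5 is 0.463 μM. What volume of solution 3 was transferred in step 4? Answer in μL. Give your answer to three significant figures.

160 μL

Step 1: 3-fold → factor 3
Step 2: 120 μL brought to 1800 μL → factor 1800/120 = 15
Step 3: 0.5 mL + 2 mL = 2.5 mL total → factor 2.5/0.5 = 5
Step 4: v brought to 480 μL → factor = 480 μL/v
Step 5: 150 μL brought to 1.2 mL → factor 1200/150 = 8
Product of known-step factors = 1800
Overall factor = 2.50 mM / (0.463 μM) = 5399.6
Step-4 factor = 5399.6 / 1800 = 2.9998
v = 480 μL / 2.9998 = 160 μL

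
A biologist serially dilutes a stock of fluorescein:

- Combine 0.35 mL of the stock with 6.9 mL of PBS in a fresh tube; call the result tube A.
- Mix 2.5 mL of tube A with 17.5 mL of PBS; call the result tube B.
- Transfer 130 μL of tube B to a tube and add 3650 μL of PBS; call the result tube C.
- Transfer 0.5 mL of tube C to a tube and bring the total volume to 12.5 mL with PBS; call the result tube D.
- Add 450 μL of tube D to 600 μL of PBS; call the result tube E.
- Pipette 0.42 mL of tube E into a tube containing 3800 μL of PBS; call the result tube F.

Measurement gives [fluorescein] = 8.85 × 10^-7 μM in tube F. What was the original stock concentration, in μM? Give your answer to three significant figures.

2.50 μM

Step 1: 0.35 mL + 6.9 mL = 7.25 mL total → factor 7.25/0.35 = 20.714
Step 2: 2.5 mL + 17.5 mL = 20 mL total → factor 20/2.5 = 8
Step 3: 130 μL + 3650 μL = 3780 μL total → factor 3780/130 = 29.077
Step 4: 0.5 mL brought to 12.5 mL → factor 12.5/0.5 = 25
Step 5: 450 μL + 600 μL = 1050 μL total → factor 1050/450 = 2.3333
Step 6: 0.42 mL + 3800 μL = 4.22 mL total → factor 4.22/0.42 = 10.048
Overall dilution factor = 20.714 × 8 × 29.077 × 25 × 2.3333 × 10.048 = 2.8242 × 10^6
Stock = 8.85 × 10^-7 μM × 2.8242 × 10^6 = 2.50 μM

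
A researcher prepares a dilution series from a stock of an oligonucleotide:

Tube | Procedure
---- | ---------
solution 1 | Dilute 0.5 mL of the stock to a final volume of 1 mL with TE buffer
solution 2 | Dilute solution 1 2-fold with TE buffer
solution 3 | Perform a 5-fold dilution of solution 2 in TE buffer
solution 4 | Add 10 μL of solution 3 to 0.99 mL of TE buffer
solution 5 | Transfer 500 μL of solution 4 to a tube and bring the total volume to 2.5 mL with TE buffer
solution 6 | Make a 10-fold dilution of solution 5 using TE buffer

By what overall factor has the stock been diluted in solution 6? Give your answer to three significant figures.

1.00 × 10^5

Step 1: 0.5 mL brought to 1 mL → factor 1/0.5 = 2
Step 2: 2-fold → factor 2
Step 3: 5-fold → factor 5
Step 4: 10 μL + 0.99 mL = 1000 μL total → factor 1000/10 = 100
Step 5: 500 μL brought to 2.5 mL → factor 2500/500 = 5
Step 6: 10-fold → factor 10
Overall dilution factor = 2 × 2 × 5 × 100 × 5 × 10 = 1 × 10^5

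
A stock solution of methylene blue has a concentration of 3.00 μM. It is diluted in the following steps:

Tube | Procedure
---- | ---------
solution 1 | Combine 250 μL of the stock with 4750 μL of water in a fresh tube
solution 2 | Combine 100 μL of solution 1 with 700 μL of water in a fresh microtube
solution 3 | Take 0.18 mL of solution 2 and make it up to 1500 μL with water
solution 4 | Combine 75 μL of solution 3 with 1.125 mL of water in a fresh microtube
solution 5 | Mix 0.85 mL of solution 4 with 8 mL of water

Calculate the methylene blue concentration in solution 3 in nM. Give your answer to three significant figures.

2.25 nM

Step 1: 250 μL + 4750 μL = 5000 μL total → factor 5000/250 = 20
Step 2: 100 μL + 700 μL = 800 μL total → factor 800/100 = 8
Step 3: 0.18 mL brought to 1500 μL → factor 1.5/0.18 = 8.3333
Dilution factor through solution 3 = 20 × 8 × 8.3333 = 1333.3
[solution 3] = 3.00 μM / 1333.3 = 0.002250 μM = 2.25 nM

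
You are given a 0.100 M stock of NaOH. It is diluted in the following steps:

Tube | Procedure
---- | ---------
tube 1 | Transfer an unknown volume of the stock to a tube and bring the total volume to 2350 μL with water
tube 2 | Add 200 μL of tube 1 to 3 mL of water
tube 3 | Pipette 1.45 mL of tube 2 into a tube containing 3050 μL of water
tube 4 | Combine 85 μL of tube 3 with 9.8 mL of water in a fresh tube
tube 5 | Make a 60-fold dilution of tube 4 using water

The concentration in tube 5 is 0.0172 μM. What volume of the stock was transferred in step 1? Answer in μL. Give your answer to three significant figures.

140 μL

Step 1: v brought to 2350 μL → factor = 2350 μL/v
Step 2: 200 μL + 3 mL = 3200 μL total → factor 3200/200 = 16
Step 3: 1.45 mL + 3050 μL = 4.5 mL total → factor 4.5/1.45 = 3.1034
Step 4: 85 μL + 9.8 mL = 9885 μL total → factor 9885/85 = 116.29
Step 5: 60-fold → factor 60
Product of known-step factors = 3.4648 × 10^5
Overall factor = 0.100 M / (0.0172 μM) = 5.814 × 10^6
Step-1 factor = 5.814 × 10^6 / 3.4648 × 10^5 = 16.78
v = 2350 μL / 16.78 = 140 μL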